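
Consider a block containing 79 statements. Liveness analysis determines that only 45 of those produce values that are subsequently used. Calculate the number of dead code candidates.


Dead code = total statements - live definitions
= 79 - 45 = 34

34


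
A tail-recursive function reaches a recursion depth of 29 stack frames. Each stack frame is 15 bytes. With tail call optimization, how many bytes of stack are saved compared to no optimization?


Without TCO: 29 * 15 = 435 bytes
With TCO: reuse 1 frame = 15 bytes
Savings = 435 - 15 = 420

420


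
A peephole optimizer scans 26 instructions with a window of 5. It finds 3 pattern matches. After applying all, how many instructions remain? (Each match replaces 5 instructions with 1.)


Each match removes 4 instructions.
Total removed = 3 * 4 = 12
Remaining = 26 - 12 = 14

14


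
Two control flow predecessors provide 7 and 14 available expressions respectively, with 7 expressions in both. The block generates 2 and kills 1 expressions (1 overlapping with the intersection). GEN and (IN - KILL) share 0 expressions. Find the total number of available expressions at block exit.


IN = intersection of predecessors = 7
IN - KILL = 7 - 1 = 6
|OUT| = |GEN| + |IN - KILL| - |GEN ∩ (IN - KILL)| = 2 + 6 - 0 = 8

8


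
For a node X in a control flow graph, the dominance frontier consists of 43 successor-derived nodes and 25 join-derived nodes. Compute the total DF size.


DF(X) = direct successor contributions + join point contributions
= 43 + 25 = 68

68


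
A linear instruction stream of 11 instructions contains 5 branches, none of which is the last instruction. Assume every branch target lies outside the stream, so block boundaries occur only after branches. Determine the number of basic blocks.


With no in-sequence branch targets, the leaders are the first instruction plus the instruction after each branch.
Number of basic blocks = branches + 1
= 5 + 1 = 6

6


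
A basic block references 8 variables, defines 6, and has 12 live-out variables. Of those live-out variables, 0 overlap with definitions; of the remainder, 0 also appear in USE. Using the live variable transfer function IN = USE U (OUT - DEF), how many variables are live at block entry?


OUT - DEF: 12 - 0 = 12
|IN| = |USE| + |OUT - DEF| - |USE ∩ (OUT - DEF)| = 8 + 12 - 0 = 20

20


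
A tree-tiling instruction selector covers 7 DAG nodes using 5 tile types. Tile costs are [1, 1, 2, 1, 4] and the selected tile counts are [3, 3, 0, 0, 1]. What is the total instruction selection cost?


Total cost = sum(count_i * cost_i)
= 3*1 + 3*1 + 0*2 + 0*1 + 1*4
= 10

10


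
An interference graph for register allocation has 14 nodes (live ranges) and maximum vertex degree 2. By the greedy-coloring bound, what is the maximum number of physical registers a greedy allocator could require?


Greedy coloring never needs more than (max_degree + 1) colors: when coloring a vertex, at most max_degree neighbors are already colored.
Upper bound = 2 + 1 = 3

3


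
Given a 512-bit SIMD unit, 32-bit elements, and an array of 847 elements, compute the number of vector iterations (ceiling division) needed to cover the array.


Width = 512 / 32 = 16 elements per vector op
Iterations = ceil(847 / 16) = 53

53


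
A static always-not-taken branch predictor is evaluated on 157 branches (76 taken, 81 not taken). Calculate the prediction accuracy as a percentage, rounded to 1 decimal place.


Predictor: always-not-taken
Correct predictions = 81
Accuracy = 81 / 157 * 100 = 51.6%

51.6


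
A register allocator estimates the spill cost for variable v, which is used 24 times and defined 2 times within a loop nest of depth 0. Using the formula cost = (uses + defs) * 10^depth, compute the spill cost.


uses + defs = 24 + 2 = 26
10^0 = 1
Spill cost = 26 * 1 = 26

26


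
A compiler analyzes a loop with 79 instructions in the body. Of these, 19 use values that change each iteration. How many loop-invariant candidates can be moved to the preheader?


Invariant candidates = total - loop-dependent
= 79 - 19 = 60

60


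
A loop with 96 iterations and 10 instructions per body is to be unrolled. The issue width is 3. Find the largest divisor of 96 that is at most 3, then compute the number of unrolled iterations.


Largest divisor of 96 <= 3 is 3
New iterations = 96 / 3 = 32

32


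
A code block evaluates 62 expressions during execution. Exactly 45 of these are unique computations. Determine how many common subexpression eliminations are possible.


CSE count = total expressions - unique expressions
= 62 - 45 = 17

17


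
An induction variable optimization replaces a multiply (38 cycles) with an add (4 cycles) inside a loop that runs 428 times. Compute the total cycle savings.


Per-iteration saving = 38 - 4 = 34
Total saved = 428 * 34 = 14552

14552


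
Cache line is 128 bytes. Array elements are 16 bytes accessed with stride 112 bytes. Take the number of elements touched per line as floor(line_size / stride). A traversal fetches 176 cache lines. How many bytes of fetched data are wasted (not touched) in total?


Elements per line = floor(128 / 112) = 1
Bytes used per line = 1 * 16 = 16
Wasted per line = 128 - 16 = 112
Total wasted = 112 * 176 = 19712

19712


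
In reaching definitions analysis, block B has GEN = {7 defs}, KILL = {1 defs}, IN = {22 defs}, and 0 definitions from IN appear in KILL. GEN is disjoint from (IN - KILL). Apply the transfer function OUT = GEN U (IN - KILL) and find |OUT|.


IN - KILL: 22 - 0 = 22 surviving definitions
OUT = GEN + surviving = 7 + 22 = 29

29


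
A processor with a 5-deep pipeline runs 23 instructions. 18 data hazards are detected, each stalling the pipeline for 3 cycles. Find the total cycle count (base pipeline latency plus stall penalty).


Base cycles = 5 + 23 - 1 = 27
Total stalls = 18 * 3 = 54
Total = 27 + 54 = 81

81


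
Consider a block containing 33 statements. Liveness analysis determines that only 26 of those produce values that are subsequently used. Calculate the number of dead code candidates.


Dead code = total statements - live definitions
= 33 - 26 = 7

7


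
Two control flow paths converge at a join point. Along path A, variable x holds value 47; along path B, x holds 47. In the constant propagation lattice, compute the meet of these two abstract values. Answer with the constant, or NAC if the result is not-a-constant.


Meet operation: if both paths give the same constant, result is that constant; if they differ, result is NAC (not-a-constant).
Path A: 47, Path B: 47 -> equal
Result: constant -> 47

47


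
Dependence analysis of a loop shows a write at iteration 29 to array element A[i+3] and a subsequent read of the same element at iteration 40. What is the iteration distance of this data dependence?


Distance = read iteration - write iteration
= 40 - 29 = 11

11


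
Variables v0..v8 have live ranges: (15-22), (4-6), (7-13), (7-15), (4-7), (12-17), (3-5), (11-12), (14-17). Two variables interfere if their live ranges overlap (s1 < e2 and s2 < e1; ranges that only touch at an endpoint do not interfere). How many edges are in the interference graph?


Check all pairs for overlapping intervals.
Two intervals (s1,e1) and (s2,e2) overlap if s1 < e2 and s2 < e1.
v0 (15-22) vs v1..v8: overlaps v5, v8 -> 2
v1 (4-6) vs v2..v8: overlaps v4, v6 -> 2
v2 (7-13) vs v3..v8: overlaps v3, v5, v7 -> 3
v3 (7-15) vs v4..v8: overlaps v5, v7, v8 -> 3
v4 (4-7) vs v5..v8: overlaps v6 -> 1
v5 (12-17) vs v6..v8: overlaps v8 -> 1
v6 (3-5) vs v7..v8: overlaps none -> 0
v7 (11-12) vs v8: overlaps none -> 0
Total overlapping pairs = 2 + 2 + 3 + 3 + 1 + 1 + 0 + 0 = 12

12


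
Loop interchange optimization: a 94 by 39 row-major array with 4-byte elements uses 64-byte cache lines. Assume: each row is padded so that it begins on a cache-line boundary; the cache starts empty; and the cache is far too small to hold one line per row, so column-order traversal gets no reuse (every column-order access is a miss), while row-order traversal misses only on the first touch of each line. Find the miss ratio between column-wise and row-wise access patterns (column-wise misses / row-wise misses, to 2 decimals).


Each row occupies 39 * 4 = 156 bytes and starts on a line boundary, so it spans ceil(156 / 64) = 3 cache lines.
Row-major traversal misses (one per line touched): 94 * ceil(39 * 4 / 64) = 282
Column-major traversal misses (no reuse, every access misses): 94 * 39 = 3666
Ratio = 3666 / 282 = 13.0

13.0


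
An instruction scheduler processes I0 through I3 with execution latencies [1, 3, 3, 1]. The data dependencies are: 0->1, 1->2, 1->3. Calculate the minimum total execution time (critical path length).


Compute longest path through dependency graph: dist(Ik) = max over predecessors of dist + latency(Ik).
dist(I0) = latency 1 = 1
dist(I1) = dist(I0) + 3 = 1 + 3 = 4
dist(I2) = dist(I1) + 3 = 4 + 3 = 7
dist(I3) = dist(I1) + 1 = 4 + 1 = 5
Critical path = max dist = 7

7


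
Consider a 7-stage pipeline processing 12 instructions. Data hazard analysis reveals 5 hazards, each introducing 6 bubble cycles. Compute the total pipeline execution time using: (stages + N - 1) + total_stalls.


Base cycles = 7 + 12 - 1 = 18
Total stalls = 5 * 6 = 30
Total = 18 + 30 = 48

48


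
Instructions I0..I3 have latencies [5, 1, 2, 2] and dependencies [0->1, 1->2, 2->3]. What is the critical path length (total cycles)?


Compute longest path through dependency graph: dist(Ik) = max over predecessors of dist + latency(Ik).
dist(I0) = latency 5 = 5
dist(I1) = dist(I0) + 1 = 5 + 1 = 6
dist(I2) = dist(I1) + 2 = 6 + 2 = 8
dist(I3) = dist(I2) + 2 = 8 + 2 = 10
Critical path = max dist = 10

10


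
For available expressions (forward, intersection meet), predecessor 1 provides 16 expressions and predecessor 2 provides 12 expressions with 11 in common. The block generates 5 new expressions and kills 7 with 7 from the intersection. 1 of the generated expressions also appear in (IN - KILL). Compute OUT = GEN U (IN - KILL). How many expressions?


IN = intersection of predecessors = 11
IN - KILL = 11 - 7 = 4
|OUT| = |GEN| + |IN - KILL| - |GEN ∩ (IN - KILL)| = 5 + 4 - 1 = 8

8


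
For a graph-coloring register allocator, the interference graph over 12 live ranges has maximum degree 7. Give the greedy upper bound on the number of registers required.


Greedy coloring never needs more than (max_degree + 1) colors: when coloring a vertex, at most max_degree neighbors are already colored.
Upper bound = 7 + 1 = 8

8


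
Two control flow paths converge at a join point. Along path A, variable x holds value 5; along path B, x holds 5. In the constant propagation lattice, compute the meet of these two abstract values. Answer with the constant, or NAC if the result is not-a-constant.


Meet operation: if both paths give the same constant, result is that constant; if they differ, result is NAC (not-a-constant).
Path A: 5, Path B: 5 -> equal
Result: constant -> 5

5


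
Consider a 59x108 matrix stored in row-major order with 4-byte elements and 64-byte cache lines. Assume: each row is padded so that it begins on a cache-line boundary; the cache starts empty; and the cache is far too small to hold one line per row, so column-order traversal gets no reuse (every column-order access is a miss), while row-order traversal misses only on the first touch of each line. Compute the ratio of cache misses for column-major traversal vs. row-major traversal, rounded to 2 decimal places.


Each row occupies 108 * 4 = 432 bytes and starts on a line boundary, so it spans ceil(432 / 64) = 7 cache lines.
Row-major traversal misses (one per line touched): 59 * ceil(108 * 4 / 64) = 413
Column-major traversal misses (no reuse, every access misses): 59 * 108 = 6372
Ratio = 6372 / 413 = 15.43

15.43


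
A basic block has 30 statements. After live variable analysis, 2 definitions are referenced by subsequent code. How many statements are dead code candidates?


Dead code = total statements - live definitions
= 30 - 2 = 28

28


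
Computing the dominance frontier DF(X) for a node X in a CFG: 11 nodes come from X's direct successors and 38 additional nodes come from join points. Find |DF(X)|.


DF(X) = direct successor contributions + join point contributions
= 11 + 38 = 49

49


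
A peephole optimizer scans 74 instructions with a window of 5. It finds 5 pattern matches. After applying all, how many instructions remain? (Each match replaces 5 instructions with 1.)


Each match removes 4 instructions.
Total removed = 5 * 4 = 20
Remaining = 74 - 20 = 54

54


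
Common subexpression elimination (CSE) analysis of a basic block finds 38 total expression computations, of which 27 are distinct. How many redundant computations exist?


CSE count = total expressions - unique expressions
= 38 - 27 = 11

11


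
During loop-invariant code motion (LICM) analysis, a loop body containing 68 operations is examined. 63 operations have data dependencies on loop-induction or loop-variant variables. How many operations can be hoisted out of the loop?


Invariant candidates = total - loop-dependent
= 68 - 63 = 5

5


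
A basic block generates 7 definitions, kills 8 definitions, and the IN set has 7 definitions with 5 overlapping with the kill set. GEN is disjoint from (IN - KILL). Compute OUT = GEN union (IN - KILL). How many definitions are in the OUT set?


IN - KILL: 7 - 5 = 2 surviving definitions
OUT = GEN + surviving = 7 + 2 = 9

9


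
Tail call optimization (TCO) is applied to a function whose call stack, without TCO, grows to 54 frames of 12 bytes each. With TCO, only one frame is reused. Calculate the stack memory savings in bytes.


Without TCO: 54 * 12 = 648 bytes
With TCO: reuse 1 frame = 12 bytes
Savings = 648 - 12 = 636

636


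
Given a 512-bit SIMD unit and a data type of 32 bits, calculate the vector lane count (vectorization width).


Width = SIMD bits / data type bits
= 512 / 32 = 16

16


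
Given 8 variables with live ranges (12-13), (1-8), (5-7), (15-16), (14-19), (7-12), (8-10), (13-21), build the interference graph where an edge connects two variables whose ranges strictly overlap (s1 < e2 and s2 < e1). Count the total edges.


Check all pairs for overlapping intervals.
Two intervals (s1,e1) and (s2,e2) overlap if s1 < e2 and s2 < e1.
v0 (12-13) vs v1..v7: overlaps none -> 0
v1 (1-8) vs v2..v7: overlaps v2, v5 -> 2
v2 (5-7) vs v3..v7: overlaps none -> 0
v3 (15-16) vs v4..v7: overlaps v4, v7 -> 2
v4 (14-19) vs v5..v7: overlaps v7 -> 1
v5 (7-12) vs v6..v7: overlaps v6 -> 1
v6 (8-10) vs v7: overlaps none -> 0
Total overlapping pairs = 0 + 2 + 0 + 2 + 1 + 1 + 0 = 6

6


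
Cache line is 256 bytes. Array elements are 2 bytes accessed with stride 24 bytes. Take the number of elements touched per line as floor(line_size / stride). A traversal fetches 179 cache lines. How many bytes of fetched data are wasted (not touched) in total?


Elements per line = floor(256 / 24) = 10
Bytes used per line = 10 * 2 = 20
Wasted per line = 256 - 20 = 236
Total wasted = 236 * 179 = 42244

42244


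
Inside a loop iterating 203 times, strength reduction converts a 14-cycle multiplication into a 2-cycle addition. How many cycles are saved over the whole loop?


Per-iteration saving = 14 - 2 = 12
Total saved = 203 * 12 = 2436

2436


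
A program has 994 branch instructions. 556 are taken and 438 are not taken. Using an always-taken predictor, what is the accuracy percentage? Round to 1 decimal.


Predictor: always-taken
Correct predictions = 556
Accuracy = 556 / 994 * 100 = 55.9%

55.9


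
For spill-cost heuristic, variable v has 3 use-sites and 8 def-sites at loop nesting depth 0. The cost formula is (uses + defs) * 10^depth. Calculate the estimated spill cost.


uses + defs = 3 + 8 = 11
10^0 = 1
Spill cost = 11 * 1 = 11

11


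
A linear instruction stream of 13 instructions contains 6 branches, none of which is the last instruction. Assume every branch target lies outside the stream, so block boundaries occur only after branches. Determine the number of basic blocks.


With no in-sequence branch targets, the leaders are the first instruction plus the instruction after each branch.
Number of basic blocks = branches + 1
= 6 + 1 = 7

7


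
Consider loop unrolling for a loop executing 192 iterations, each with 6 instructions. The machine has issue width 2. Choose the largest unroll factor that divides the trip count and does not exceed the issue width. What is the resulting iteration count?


Largest divisor of 192 <= 2 is 2
New iterations = 192 / 2 = 96

96


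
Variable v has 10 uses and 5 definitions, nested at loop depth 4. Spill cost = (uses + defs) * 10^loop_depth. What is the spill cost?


uses + defs = 10 + 5 = 15
10^4 = 10000
Spill cost = 15 * 10000 = 150000

150000


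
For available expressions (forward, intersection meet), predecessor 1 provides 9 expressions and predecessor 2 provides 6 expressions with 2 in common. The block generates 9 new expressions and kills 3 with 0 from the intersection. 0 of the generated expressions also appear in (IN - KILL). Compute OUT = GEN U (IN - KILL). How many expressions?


IN = intersection of predecessors = 2
IN - KILL = 2 - 0 = 2
|OUT| = |GEN| + |IN - KILL| - |GEN ∩ (IN - KILL)| = 9 + 2 - 0 = 11

11


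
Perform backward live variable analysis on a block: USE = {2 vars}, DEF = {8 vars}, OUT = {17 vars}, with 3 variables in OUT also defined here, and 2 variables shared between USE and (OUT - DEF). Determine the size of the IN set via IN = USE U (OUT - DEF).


OUT - DEF: 17 - 3 = 14
|IN| = |USE| + |OUT - DEF| - |USE ∩ (OUT - DEF)| = 2 + 14 - 2 = 14

14


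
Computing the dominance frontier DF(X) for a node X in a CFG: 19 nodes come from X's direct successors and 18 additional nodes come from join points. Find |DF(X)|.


DF(X) = direct successor contributions + join point contributions
= 19 + 18 = 37

37


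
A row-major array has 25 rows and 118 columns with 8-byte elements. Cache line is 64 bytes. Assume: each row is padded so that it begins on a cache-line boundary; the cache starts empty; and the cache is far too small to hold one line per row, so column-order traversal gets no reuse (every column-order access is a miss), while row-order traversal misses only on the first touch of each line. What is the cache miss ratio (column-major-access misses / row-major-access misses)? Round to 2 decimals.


Each row occupies 118 * 8 = 944 bytes and starts on a line boundary, so it spans ceil(944 / 64) = 15 cache lines.
Row-major traversal misses (one per line touched): 25 * ceil(118 * 8 / 64) = 375
Column-major traversal misses (no reuse, every access misses): 25 * 118 = 2950
Ratio = 2950 / 375 = 7.87

7.87


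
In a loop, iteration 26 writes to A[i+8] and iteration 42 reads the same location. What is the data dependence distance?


Distance = read iteration - write iteration
= 42 - 26 = 16

16


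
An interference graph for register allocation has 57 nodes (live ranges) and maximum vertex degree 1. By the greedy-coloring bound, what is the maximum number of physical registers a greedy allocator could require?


Greedy coloring never needs more than (max_degree + 1) colors: when coloring a vertex, at most max_degree neighbors are already colored.
Upper bound = 1 + 1 = 2

2


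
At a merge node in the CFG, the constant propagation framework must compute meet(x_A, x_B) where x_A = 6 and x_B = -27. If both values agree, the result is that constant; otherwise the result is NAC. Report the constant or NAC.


Meet operation: if both paths give the same constant, result is that constant; if they differ, result is NAC (not-a-constant).
Path A: 6, Path B: -27 -> differ
Result: not-a-constant -> NAC

NAC


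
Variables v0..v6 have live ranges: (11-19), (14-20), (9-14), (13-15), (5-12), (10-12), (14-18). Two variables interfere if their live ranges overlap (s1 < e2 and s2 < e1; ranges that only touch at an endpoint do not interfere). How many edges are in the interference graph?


Check all pairs for overlapping intervals.
Two intervals (s1,e1) and (s2,e2) overlap if s1 < e2 and s2 < e1.
v0 (11-19) vs v1..v6: overlaps v1, v2, v3, v4, v5, v6 -> 6
v1 (14-20) vs v2..v6: overlaps v3, v6 -> 2
v2 (9-14) vs v3..v6: overlaps v3, v4, v5 -> 3
v3 (13-15) vs v4..v6: overlaps v6 -> 1
v4 (5-12) vs v5..v6: overlaps v5 -> 1
v5 (10-12) vs v6: overlaps none -> 0
Total overlapping pairs = 6 + 2 + 3 + 1 + 1 + 0 = 13

13


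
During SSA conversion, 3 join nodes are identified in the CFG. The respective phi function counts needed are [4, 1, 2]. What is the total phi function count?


Total phi functions = sum of phi functions at each join node
= 4 + 1 + 2 = 7

7


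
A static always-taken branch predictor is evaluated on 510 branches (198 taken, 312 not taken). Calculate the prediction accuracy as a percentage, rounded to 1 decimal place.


Predictor: always-taken
Correct predictions = 198
Accuracy = 198 / 510 * 100 = 38.8%

38.8


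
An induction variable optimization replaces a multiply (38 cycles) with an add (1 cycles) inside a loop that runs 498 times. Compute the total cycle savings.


Per-iteration saving = 38 - 1 = 37
Total saved = 498 * 37 = 18426

18426


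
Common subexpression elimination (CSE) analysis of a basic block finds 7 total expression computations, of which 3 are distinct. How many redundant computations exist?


CSE count = total expressions - unique expressions
= 7 - 3 = 4

4


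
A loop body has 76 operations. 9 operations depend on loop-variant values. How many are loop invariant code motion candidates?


Invariant candidates = total - loop-dependent
= 76 - 9 = 67

67


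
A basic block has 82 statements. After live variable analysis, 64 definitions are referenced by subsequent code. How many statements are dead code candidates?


Dead code = total statements - live definitions
= 82 - 64 = 18

18


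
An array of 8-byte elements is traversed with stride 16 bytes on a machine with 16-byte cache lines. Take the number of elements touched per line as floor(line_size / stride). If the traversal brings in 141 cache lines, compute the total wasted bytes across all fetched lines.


Elements per line = floor(16 / 16) = 1
Bytes used per line = 1 * 8 = 8
Wasted per line = 16 - 8 = 8
Total wasted = 8 * 141 = 1128

1128


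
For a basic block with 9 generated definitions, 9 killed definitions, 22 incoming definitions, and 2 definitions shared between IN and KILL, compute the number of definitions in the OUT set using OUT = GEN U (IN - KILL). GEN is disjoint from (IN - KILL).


IN - KILL: 22 - 2 = 20 surviving definitions
OUT = GEN + surviving = 9 + 20 = 29

29


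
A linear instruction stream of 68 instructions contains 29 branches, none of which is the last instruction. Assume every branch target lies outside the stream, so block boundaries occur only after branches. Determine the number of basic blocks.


With no in-sequence branch targets, the leaders are the first instruction plus the instruction after each branch.
Number of basic blocks = branches + 1
= 29 + 1 = 30

30


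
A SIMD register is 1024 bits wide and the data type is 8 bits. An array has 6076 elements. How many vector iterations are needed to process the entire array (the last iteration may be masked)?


Width = 1024 / 8 = 128 elements per vector op
Iterations = ceil(6076 / 128) = 48

48


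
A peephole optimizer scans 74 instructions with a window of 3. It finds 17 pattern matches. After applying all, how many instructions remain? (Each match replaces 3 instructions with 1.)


Each match removes 2 instructions.
Total removed = 17 * 2 = 34
Remaining = 74 - 34 = 40

40


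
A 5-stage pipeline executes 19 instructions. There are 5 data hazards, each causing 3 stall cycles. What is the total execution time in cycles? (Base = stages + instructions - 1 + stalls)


Base cycles = 5 + 19 - 1 = 23
Total stalls = 5 * 3 = 15
Total = 23 + 15 = 38

38


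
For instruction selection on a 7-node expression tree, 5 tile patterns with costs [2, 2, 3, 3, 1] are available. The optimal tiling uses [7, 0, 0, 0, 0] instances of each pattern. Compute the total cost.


Total cost = sum(count_i * cost_i)
= 7*2 + 0*2 + 0*3 + 0*3 + 0*1
= 14

14


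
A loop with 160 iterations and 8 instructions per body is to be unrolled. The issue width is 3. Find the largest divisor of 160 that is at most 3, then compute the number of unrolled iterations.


Largest divisor of 160 <= 3 is 2
New iterations = 160 / 2 = 80

80


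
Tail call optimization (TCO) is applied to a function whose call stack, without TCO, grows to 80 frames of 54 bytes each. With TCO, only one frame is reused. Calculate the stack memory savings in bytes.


Without TCO: 80 * 54 = 4320 bytes
With TCO: reuse 1 frame = 54 bytes
Savings = 4320 - 54 = 4266

4266


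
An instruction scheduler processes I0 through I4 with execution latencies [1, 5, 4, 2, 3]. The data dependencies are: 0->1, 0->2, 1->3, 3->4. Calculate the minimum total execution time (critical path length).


Compute longest path through dependency graph: dist(Ik) = max over predecessors of dist + latency(Ik).
dist(I0) = latency 1 = 1
dist(I1) = dist(I0) + 5 = 1 + 5 = 6
dist(I2) = dist(I0) + 4 = 1 + 4 = 5
dist(I3) = dist(I1) + 2 = 6 + 2 = 8
dist(I4) = dist(I3) + 3 = 8 + 3 = 11
Critical path = max dist = 11

11


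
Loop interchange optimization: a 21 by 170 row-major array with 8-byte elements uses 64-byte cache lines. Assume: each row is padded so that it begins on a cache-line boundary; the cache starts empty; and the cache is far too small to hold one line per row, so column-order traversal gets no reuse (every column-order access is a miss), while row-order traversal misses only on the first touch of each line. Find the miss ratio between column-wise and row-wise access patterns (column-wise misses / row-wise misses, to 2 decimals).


Each row occupies 170 * 8 = 1360 bytes and starts on a line boundary, so it spans ceil(1360 / 64) = 22 cache lines.
Row-major traversal misses (one per line touched): 21 * ceil(170 * 8 / 64) = 462
Column-major traversal misses (no reuse, every access misses): 21 * 170 = 3570
Ratio = 3570 / 462 = 7.73

7.73


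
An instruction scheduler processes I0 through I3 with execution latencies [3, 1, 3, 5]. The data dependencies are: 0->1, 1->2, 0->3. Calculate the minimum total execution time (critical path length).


Compute longest path through dependency graph: dist(Ik) = max over predecessors of dist + latency(Ik).
dist(I0) = latency 3 = 3
dist(I1) = dist(I0) + 1 = 3 + 1 = 4
dist(I2) = dist(I1) + 3 = 4 + 3 = 7
dist(I3) = dist(I0) + 5 = 3 + 5 = 8
Critical path = max dist = 8

8


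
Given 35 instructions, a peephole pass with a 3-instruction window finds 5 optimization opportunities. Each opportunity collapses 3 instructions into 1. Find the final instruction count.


Each match removes 2 instructions.
Total removed = 5 * 2 = 10
Remaining = 35 - 10 = 25

25


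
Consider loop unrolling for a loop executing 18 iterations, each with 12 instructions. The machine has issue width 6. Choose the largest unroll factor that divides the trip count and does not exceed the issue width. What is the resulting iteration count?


Largest divisor of 18 <= 6 is 6
New iterations = 18 / 6 = 3

3


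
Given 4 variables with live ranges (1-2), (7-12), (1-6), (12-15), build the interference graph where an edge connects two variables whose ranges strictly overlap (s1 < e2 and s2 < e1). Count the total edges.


Check all pairs for overlapping intervals.
Two intervals (s1,e1) and (s2,e2) overlap if s1 < e2 and s2 < e1.
v0 (1-2) vs v1..v3: overlaps v2 -> 1
v1 (7-12) vs v2..v3: overlaps none -> 0
v2 (1-6) vs v3: overlaps none -> 0
Total overlapping pairs = 1 + 0 + 0 = 1

1


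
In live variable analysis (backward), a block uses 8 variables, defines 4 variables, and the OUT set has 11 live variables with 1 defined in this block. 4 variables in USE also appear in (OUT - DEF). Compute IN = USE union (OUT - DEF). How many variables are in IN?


OUT - DEF: 11 - 1 = 10
|IN| = |USE| + |OUT - DEF| - |USE ∩ (OUT - DEF)| = 8 + 10 - 4 = 14

14


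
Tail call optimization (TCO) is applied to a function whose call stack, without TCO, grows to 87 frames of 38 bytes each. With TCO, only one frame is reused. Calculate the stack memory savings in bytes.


Without TCO: 87 * 38 = 3306 bytes
With TCO: reuse 1 frame = 38 bytes
Savings = 3306 - 38 = 3268

3268


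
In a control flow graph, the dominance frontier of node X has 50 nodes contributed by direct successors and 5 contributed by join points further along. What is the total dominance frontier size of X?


DF(X) = direct successor contributions + join point contributions
= 50 + 5 = 55

55


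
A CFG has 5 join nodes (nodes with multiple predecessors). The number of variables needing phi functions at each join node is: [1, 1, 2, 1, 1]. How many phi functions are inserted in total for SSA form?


Total phi functions = sum of phi functions at each join node
= 1 + 1 + 2 + 1 + 1 = 6

6


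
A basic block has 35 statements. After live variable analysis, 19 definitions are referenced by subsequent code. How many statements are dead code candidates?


Dead code = total statements - live definitions
= 35 - 19 = 16

16


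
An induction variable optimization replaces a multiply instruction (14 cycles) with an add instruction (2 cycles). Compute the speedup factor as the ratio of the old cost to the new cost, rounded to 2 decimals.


Ratio = mult_cost / add_cost = 14 / 2 = 7.0

7.0


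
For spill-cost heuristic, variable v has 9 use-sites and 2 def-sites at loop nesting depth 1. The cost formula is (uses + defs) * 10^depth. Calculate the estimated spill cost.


uses + defs = 9 + 2 = 11
10^1 = 10
Spill cost = 11 * 10 = 110

110


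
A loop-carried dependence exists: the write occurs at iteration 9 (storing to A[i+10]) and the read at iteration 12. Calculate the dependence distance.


Distance = read iteration - write iteration
= 12 - 9 = 3

3


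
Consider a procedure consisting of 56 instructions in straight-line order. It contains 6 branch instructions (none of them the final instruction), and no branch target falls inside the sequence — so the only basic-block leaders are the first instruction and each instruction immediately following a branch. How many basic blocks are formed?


With no in-sequence branch targets, the leaders are the first instruction plus the instruction after each branch.
Number of basic blocks = branches + 1
= 6 + 1 = 7

7


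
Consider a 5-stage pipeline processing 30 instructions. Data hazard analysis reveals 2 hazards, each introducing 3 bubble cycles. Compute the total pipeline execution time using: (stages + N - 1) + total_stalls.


Base cycles = 5 + 30 - 1 = 34
Total stalls = 2 * 3 = 6
Total = 34 + 6 = 40

40


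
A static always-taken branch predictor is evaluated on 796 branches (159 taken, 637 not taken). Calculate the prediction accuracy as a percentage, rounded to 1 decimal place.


Predictor: always-taken
Correct predictions = 159
Accuracy = 159 / 796 * 100 = 20.0%

20.0


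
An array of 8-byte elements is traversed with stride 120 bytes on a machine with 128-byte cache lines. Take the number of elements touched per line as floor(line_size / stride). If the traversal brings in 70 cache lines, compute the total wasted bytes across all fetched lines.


Elements per line = floor(128 / 120) = 1
Bytes used per line = 1 * 8 = 8
Wasted per line = 128 - 8 = 120
Total wasted = 120 * 70 = 8400

8400


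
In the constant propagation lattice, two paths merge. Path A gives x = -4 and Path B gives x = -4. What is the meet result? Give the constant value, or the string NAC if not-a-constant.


Meet operation: if both paths give the same constant, result is that constant; if they differ, result is NAC (not-a-constant).
Path A: -4, Path B: -4 -> equal
Result: constant -> -4

-4


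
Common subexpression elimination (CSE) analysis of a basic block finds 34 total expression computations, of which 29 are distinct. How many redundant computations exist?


CSE count = total expressions - unique expressions
= 34 - 29 = 5

5


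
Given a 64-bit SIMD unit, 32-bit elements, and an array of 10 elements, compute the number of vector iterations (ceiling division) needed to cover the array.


Width = 64 / 32 = 2 elements per vector op
Iterations = ceil(10 / 2) = 5

5


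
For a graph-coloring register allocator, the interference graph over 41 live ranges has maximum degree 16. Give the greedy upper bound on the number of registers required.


Greedy coloring never needs more than (max_degree + 1) colors: when coloring a vertex, at most max_degree neighbors are already colored.
Upper bound = 16 + 1 = 17

17


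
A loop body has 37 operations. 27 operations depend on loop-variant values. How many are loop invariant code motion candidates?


Invariant candidates = total - loop-dependent
= 37 - 27 = 10

10


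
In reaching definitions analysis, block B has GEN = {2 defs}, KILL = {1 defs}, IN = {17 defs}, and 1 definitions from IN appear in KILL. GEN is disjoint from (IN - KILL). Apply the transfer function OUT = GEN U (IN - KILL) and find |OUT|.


IN - KILL: 17 - 1 = 16 surviving definitions
OUT = GEN + surviving = 2 + 16 = 18

18


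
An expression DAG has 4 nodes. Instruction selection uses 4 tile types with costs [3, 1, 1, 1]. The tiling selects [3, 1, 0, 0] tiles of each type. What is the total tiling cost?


Total cost = sum(count_i * cost_i)
= 3*3 + 1*1 + 0*1 + 0*1
= 10

10


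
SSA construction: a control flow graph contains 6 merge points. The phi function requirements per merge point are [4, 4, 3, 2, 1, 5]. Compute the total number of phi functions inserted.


Total phi functions = sum of phi functions at each join node
= 4 + 4 + 3 + 2 + 1 + 5 = 19

19


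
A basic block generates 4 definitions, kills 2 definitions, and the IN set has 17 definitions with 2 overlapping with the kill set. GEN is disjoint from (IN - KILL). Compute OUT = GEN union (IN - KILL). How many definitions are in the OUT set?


IN - KILL: 17 - 2 = 15 surviving definitions
OUT = GEN + surviving = 4 + 15 = 19

19


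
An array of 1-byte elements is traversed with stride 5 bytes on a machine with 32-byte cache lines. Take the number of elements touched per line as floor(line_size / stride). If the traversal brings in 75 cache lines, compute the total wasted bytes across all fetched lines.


Elements per line = floor(32 / 5) = 6
Bytes used per line = 6 * 1 = 6
Wasted per line = 32 - 6 = 26
Total wasted = 26 * 75 = 1950

1950


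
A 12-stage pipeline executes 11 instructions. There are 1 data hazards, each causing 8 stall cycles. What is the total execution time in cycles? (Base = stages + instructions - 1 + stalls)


Base cycles = 12 + 11 - 1 = 22
Total stalls = 1 * 8 = 8
Total = 22 + 8 = 30

30


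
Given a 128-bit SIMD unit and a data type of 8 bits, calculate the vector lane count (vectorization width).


Width = SIMD bits / data type bits
= 128 / 8 = 16

16


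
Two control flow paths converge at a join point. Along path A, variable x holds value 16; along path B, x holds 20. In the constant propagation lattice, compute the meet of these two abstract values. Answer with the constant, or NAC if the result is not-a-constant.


Meet operation: if both paths give the same constant, result is that constant; if they differ, result is NAC (not-a-constant).
Path A: 16, Path B: 20 -> differ
Result: not-a-constant -> NAC

NAC


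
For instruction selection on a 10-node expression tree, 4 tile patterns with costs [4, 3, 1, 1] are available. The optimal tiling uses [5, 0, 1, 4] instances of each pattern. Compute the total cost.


Total cost = sum(count_i * cost_i)
= 5*4 + 0*3 + 1*1 + 4*1
= 25

25


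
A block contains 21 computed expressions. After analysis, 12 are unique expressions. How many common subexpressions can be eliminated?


CSE count = total expressions - unique expressions
= 21 - 12 = 9

9


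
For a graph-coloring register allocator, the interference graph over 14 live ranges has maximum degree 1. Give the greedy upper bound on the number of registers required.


Greedy coloring never needs more than (max_degree + 1) colors: when coloring a vertex, at most max_degree neighbors are already colored.
Upper bound = 1 + 1 = 2

2


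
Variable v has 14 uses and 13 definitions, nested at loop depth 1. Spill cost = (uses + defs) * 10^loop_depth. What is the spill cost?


uses + defs = 14 + 13 = 27
10^1 = 10
Spill cost = 27 * 10 = 270

270


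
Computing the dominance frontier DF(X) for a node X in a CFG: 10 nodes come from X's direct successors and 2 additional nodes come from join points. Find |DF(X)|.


DF(X) = direct successor contributions + join point contributions
= 10 + 2 = 12

12


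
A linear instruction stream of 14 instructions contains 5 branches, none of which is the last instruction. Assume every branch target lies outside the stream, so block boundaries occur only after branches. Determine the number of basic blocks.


With no in-sequence branch targets, the leaders are the first instruction plus the instruction after each branch.
Number of basic blocks = branches + 1
= 5 + 1 = 6

6


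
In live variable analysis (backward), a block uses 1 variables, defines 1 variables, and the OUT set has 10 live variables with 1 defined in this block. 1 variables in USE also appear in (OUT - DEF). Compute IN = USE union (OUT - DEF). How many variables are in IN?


OUT - DEF: 10 - 1 = 9
|IN| = |USE| + |OUT - DEF| - |USE ∩ (OUT - DEF)| = 1 + 9 - 1 = 9

9


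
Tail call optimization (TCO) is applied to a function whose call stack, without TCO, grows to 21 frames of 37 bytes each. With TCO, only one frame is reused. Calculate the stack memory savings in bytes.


Without TCO: 21 * 37 = 777 bytes
With TCO: reuse 1 frame = 37 bytes
Savings = 777 - 37 = 740

740


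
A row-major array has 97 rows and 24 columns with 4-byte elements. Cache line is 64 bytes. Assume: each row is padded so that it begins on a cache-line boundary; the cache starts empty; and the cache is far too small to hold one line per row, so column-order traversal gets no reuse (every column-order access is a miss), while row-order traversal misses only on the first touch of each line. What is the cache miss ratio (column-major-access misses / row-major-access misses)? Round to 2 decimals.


Each row occupies 24 * 4 = 96 bytes and starts on a line boundary, so it spans ceil(96 / 64) = 2 cache lines.
Row-major traversal misses (one per line touched): 97 * ceil(24 * 4 / 64) = 194
Column-major traversal misses (no reuse, every access misses): 97 * 24 = 2328
Ratio = 2328 / 194 = 12.0

12.0


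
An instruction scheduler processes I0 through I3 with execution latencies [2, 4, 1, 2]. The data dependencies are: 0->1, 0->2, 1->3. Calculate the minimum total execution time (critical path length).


Compute longest path through dependency graph: dist(Ik) = max over predecessors of dist + latency(Ik).
dist(I0) = latency 2 = 2
dist(I1) = dist(I0) + 4 = 2 + 4 = 6
dist(I2) = dist(I0) + 1 = 2 + 1 = 3
dist(I3) = dist(I1) + 2 = 6 + 2 = 8
Critical path = max dist = 8

8


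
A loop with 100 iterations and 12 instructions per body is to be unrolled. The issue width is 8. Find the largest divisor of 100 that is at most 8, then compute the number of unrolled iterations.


Largest divisor of 100 <= 8 is 5
New iterations = 100 / 5 = 20

20


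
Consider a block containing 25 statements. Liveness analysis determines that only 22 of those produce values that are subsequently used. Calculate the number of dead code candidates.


Dead code = total statements - live definitions
= 25 - 22 = 3

3
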